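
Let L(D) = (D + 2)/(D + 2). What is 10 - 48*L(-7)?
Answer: -38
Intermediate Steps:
L(D) = 1 (L(D) = (2 + D)/(2 + D) = 1)
10 - 48*L(-7) = 10 - 48*1 = 10 - 48 = -38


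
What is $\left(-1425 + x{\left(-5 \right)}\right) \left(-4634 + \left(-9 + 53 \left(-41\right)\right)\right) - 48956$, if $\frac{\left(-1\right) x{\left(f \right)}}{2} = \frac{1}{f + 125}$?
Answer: $\frac{48319788}{5} \approx 9.664 \cdot 10^{6}$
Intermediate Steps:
$x{\left(f \right)} = - \frac{2}{125 + f}$ ($x{\left(f \right)} = - \frac{2}{f + 125} = - \frac{2}{125 + f}$)
$\left(-1425 + x{\left(-5 \right)}\right) \left(-4634 + \left(-9 + 53 \left(-41\right)\right)\right) - 48956 = \left(-1425 - \frac{2}{125 - 5}\right) \left(-4634 + \left(-9 + 53 \left(-41\right)\right)\right) - 48956 = \left(-1425 - \frac{2}{120}\right) \left(-4634 - 2182\right) - 48956 = \left(-1425 - \frac{1}{60}\right) \left(-4634 - 2182\right) - 48956 = \left(-1425 - \frac{1}{60}\right) \left(-6816\right) - 48956 = \left(- \frac{85501}{60}\right) \left(-6816\right) - 48956 = \frac{48564568}{5} - 48956 = \frac{48319788}{5}$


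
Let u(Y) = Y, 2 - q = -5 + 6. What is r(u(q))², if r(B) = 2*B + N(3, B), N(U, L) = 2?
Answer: 16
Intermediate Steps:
q = 1 (q = 2 - (-5 + 6) = 2 - 1*1 = 2 - 1 = 1)
r(B) = 2 + 2*B (r(B) = 2*B + 2 = 2 + 2*B)
r(u(q))² = (2 + 2*1)² = (2 + 2)² = 4² = 16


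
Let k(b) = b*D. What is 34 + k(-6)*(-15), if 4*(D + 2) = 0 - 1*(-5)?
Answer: -67/2 ≈ -33.500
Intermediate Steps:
D = -¾ (D = -2 + (0 - 1*(-5))/4 = -2 + (0 + 5)/4 = -2 + (¼)*5 = -2 + 5/4 = -¾ ≈ -0.75000)
k(b) = -3*b/4 (k(b) = b*(-¾) = -3*b/4)
34 + k(-6)*(-15) = 34 - ¾*(-6)*(-15) = 34 + (9/2)*(-15) = 34 - 135/2 = -67/2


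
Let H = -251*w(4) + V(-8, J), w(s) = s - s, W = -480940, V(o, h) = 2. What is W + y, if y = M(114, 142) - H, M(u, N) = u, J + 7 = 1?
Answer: -480828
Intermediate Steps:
J = -6 (J = -7 + 1 = -6)
w(s) = 0
H = 2 (H = -251*0 + 2 = 0 + 2 = 2)
y = 112 (y = 114 - 1*2 = 114 - 2 = 112)
W + y = -480940 + 112 = -480828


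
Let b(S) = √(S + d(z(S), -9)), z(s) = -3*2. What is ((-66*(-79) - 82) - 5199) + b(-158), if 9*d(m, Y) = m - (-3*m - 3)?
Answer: -67 + I*√1443/3 ≈ -67.0 + 12.662*I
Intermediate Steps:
z(s) = -6
d(m, Y) = ⅓ + 4*m/9 (d(m, Y) = (m - (-3*m - 3))/9 = (m - (-3 - 3*m))/9 = (m + (3 + 3*m))/9 = (3 + 4*m)/9 = ⅓ + 4*m/9)
b(S) = √(-7/3 + S) (b(S) = √(S + (⅓ + (4/9)*(-6))) = √(S + (⅓ - 8/3)) = √(S - 7/3) = √(-7/3 + S))
((-66*(-79) - 82) - 5199) + b(-158) = ((-66*(-79) - 82) - 5199) + √(-21 + 9*(-158))/3 = ((5214 - 82) - 5199) + √(-21 - 1422)/3 = (5132 - 5199) + √(-1443)/3 = -67 + (I*√1443)/3 = -67 + I*√1443/3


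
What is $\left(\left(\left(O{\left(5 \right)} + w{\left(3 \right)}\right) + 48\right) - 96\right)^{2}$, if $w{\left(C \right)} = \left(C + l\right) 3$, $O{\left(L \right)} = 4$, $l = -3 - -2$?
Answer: $1444$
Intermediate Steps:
$l = -1$ ($l = -3 + 2 = -1$)
$w{\left(C \right)} = -3 + 3 C$ ($w{\left(C \right)} = \left(C - 1\right) 3 = \left(-1 + C\right) 3 = -3 + 3 C$)
$\left(\left(\left(O{\left(5 \right)} + w{\left(3 \right)}\right) + 48\right) - 96\right)^{2} = \left(\left(\left(4 + \left(-3 + 3 \cdot 3\right)\right) + 48\right) - 96\right)^{2} = \left(\left(\left(4 + \left(-3 + 9\right)\right) + 48\right) - 96\right)^{2} = \left(\left(\left(4 + 6\right) + 48\right) - 96\right)^{2} = \left(\left(10 + 48\right) - 96\right)^{2} = \left(58 - 96\right)^{2} = \left(-38\right)^{2} = 1444$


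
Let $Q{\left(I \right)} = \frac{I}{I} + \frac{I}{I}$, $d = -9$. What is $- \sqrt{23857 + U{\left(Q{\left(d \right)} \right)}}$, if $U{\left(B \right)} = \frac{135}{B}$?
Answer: $- \frac{\sqrt{95698}}{2} \approx -154.68$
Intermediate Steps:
$Q{\left(I \right)} = 2$ ($Q{\left(I \right)} = 1 + 1 = 2$)
$- \sqrt{23857 + U{\left(Q{\left(d \right)} \right)}} = - \sqrt{23857 + \frac{135}{2}} = - \sqrt{\frac{47849}{2}} = - \frac{\sqrt{95698}}{2}$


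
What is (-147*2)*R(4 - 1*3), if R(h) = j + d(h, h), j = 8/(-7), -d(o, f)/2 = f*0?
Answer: 336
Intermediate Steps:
d(o, f) = 0 (d(o, f) = -2*f*0 = -2*0 = 0)
j = -8/7 (j = 8*(-⅐) = -8/7 ≈ -1.1429)
R(h) = -8/7 (R(h) = -8/7 + 0 = -8/7)
(-147*2)*R(4 - 1*3) = -147*2*(-8/7) = -294*(-8/7) = 336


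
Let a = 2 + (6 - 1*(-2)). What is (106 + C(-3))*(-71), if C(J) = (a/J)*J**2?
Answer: -5396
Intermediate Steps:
a = 10 (a = 2 + (6 + 2) = 2 + 8 = 10)
C(J) = 10*J (C(J) = (10/J)*J**2 = 10*J)
(106 + C(-3))*(-71) = (106 + 10*(-3))*(-71) = (106 - 30)*(-71) = 76*(-71) = -5396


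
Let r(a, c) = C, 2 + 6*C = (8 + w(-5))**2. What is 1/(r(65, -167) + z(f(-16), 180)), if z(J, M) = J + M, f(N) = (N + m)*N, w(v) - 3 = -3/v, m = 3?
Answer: 75/30757 ≈ 0.0024385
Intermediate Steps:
w(v) = 3 - 3/v
f(N) = N*(3 + N) (f(N) = (N + 3)*N = (3 + N)*N = N*(3 + N))
C = 1657/75 (C = -1/3 + (8 + (3 - 3/(-5)))**2/6 = -1/3 + (8 + (3 - 3*(-1/5)))**2/6 = -1/3 + (8 + (3 + 3/5))**2/6 = -1/3 + (8 + 18/5)**2/6 = -1/3 + (58/5)**2/6 = -1/3 + (1/6)*(3364/25) = -1/3 + 1682/75 = 1657/75 ≈ 22.093)
r(a, c) = 1657/75
1/(r(65, -167) + z(f(-16), 180)) = 1/(1657/75 + (-16*(3 - 16) + 180)) = 1/(1657/75 + (-16*(-13) + 180)) = 1/(1657/75 + (208 + 180)) = 1/(1657/75 + 388) = 1/(30757/75) = 75/30757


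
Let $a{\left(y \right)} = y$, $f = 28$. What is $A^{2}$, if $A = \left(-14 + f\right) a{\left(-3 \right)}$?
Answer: $1764$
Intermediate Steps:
$A = -42$ ($A = \left(-14 + 28\right) \left(-3\right) = 14 \left(-3\right) = -42$)
$A^{2} = \left(-42\right)^{2} = 1764$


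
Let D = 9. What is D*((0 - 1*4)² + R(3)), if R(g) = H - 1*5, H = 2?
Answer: 117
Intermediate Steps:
R(g) = -3 (R(g) = 2 - 1*5 = 2 - 5 = -3)
D*((0 - 1*4)² + R(3)) = 9*((0 - 1*4)² - 3) = 9*((0 - 4)² - 3) = 9*((-4)² - 3) = 9*(16 - 3) = 9*13 = 117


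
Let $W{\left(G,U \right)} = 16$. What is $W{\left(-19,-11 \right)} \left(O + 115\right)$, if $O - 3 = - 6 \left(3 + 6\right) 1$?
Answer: $1024$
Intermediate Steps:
$O = -51$ ($O = 3 + - 6 \left(3 + 6\right) 1 = 3 + \left(-6\right) 9 \cdot 1 = 3 - 54 = -51$)
$W{\left(-19,-11 \right)} \left(O + 115\right) = 16 \left(-51 + 115\right) = 16 \cdot 64 = 1024$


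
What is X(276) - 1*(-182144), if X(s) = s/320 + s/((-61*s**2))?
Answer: 61331818081/336720 ≈ 1.8214e+5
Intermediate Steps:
X(s) = -1/(61*s) + s/320 (X(s) = s*(1/320) + s*(-1/(61*s**2)) = s/320 - 1/(61*s) = -1/(61*s) + s/320)
X(276) - 1*(-182144) = (-1/61/276 + (1/320)*276) - 1*(-182144) = (-1/61*1/276 + 69/80) + 182144 = (-1/16836 + 69/80) + 182144 = 290401/336720 + 182144 = 61331818081/336720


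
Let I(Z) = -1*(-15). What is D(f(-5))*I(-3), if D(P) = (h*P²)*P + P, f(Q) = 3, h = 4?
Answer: 1665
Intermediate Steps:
I(Z) = 15
D(P) = P + 4*P³ (D(P) = (4*P²)*P + P = 4*P³ + P = P + 4*P³)
D(f(-5))*I(-3) = (3 + 4*3³)*15 = (3 + 4*27)*15 = (3 + 108)*15 = 111*15 = 1665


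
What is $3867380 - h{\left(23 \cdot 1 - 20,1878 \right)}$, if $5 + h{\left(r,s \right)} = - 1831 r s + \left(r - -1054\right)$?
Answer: $14182182$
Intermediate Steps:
$h{\left(r,s \right)} = 1049 + r - 1831 r s$ ($h{\left(r,s \right)} = -5 + \left(- 1831 r s + \left(r - -1054\right)\right) = -5 - \left(-1054 - r + 1831 r s\right) = -5 + \left(1054 + r - 1831 r s\right) = 1049 + r - 1831 r s$)
$3867380 - h{\left(23 \cdot 1 - 20,1878 \right)} = 3867380 - \left(1049 + \left(23 \cdot 1 - 20\right) - 1831 \left(23 \cdot 1 - 20\right) 1878\right) = 3867380 - \left(1049 + \left(23 - 20\right) - 1831 \left(23 - 20\right) 1878\right) = 3867380 - \left(1049 + 3 - 5493 \cdot 1878\right) = 3867380 - \left(1049 + 3 - 10315854\right) = 3867380 - -10314802 = 3867380 + 10314802 = 14182182$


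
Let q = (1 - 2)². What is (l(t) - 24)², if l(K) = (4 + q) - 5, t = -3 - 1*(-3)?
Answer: 576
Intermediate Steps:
q = 1 (q = (-1)² = 1)
t = 0 (t = -3 + 3 = 0)
l(K) = 0 (l(K) = (4 + 1) - 5 = 5 - 5 = 0)
(l(t) - 24)² = (0 - 24)² = (-24)² = 576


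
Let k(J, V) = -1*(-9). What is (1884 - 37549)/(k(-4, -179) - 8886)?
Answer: 35665/8877 ≈ 4.0177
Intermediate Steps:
k(J, V) = 9
(1884 - 37549)/(k(-4, -179) - 8886) = (1884 - 37549)/(9 - 8886) = -35665/(-8877) = -35665*(-1/8877) = 35665/8877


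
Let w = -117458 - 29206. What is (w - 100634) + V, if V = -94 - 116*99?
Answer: -258876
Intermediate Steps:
V = -11578 (V = -94 - 11484 = -11578)
w = -146664
(w - 100634) + V = (-146664 - 100634) - 11578 = -247298 - 11578 = -258876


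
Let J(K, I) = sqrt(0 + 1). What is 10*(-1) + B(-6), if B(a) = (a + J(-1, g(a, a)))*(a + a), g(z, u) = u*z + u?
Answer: 50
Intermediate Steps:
g(z, u) = u + u*z
J(K, I) = 1 (J(K, I) = sqrt(1) = 1)
B(a) = 2*a*(1 + a) (B(a) = (a + 1)*(a + a) = (1 + a)*(2*a) = 2*a*(1 + a))
10*(-1) + B(-6) = 10*(-1) + 2*(-6)*(1 - 6) = -10 + 2*(-6)*(-5) = -10 + 60 = 50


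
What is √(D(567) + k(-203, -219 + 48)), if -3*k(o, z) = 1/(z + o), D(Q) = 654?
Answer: √823311258/1122 ≈ 25.573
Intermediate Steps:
k(o, z) = -1/(3*(o + z)) (k(o, z) = -1/(3*(z + o)) = -1/(3*(o + z)))
√(D(567) + k(-203, -219 + 48)) = √(654 - 1/(3*(-203) + 3*(-219 + 48))) = √(654 - 1/(-609 + 3*(-171))) = √(654 - 1/(-609 - 513)) = √(654 - 1/(-1122)) = √(654 - 1*(-1/1122)) = √(654 + 1/1122) = √(733789/1122) = √823311258/1122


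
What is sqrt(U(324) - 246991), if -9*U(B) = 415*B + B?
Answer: I*sqrt(261967) ≈ 511.83*I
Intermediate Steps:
U(B) = -416*B/9 (U(B) = -(415*B + B)/9 = -416*B/9)
sqrt(U(324) - 246991) = sqrt(-416/9*324 - 246991) = sqrt(-14976 - 246991) = sqrt(-261967) = I*sqrt(261967)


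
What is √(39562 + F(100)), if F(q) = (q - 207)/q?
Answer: √3956093/10 ≈ 198.90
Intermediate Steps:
F(q) = (-207 + q)/q
√(39562 + F(100)) = √(39562 + (-207 + 100)/100) = √(39562 + (1/100)*(-107)) = √(39562 - 107/100) = √(3956093/100) = √3956093/10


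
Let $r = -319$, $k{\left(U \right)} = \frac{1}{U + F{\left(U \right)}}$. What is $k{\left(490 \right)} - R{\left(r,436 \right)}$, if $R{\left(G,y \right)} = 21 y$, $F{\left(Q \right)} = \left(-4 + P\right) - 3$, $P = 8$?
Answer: $- \frac{4495595}{491} \approx -9156.0$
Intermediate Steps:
$F{\left(Q \right)} = 1$ ($F{\left(Q \right)} = \left(-4 + 8\right) - 3 = 4 - 3 = 1$)
$k{\left(U \right)} = \frac{1}{1 + U}$ ($k{\left(U \right)} = \frac{1}{U + 1} = \frac{1}{1 + U}$)
$k{\left(490 \right)} - R{\left(r,436 \right)} = \frac{1}{1 + 490} - 21 \cdot 436 = \frac{1}{491} - 9156 = - \frac{4495595}{491}$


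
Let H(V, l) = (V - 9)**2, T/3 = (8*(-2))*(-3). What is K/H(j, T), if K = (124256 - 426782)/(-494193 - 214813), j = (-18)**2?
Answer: 343/79763175 ≈ 4.3002e-6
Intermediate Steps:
j = 324
T = 144 (T = 3*((8*(-2))*(-3)) = 3*(-16*(-3)) = 3*48 = 144)
H(V, l) = (-9 + V)**2
K = 151263/354503 (K = -302526/(-709006) = -302526*(-1/709006) = 151263/354503 ≈ 0.42669)
K/H(j, T) = 151263/(354503*((-9 + 324)**2)) = 151263/(354503*(315**2)) = (151263/354503)/99225 = (151263/354503)*(1/99225) = 343/79763175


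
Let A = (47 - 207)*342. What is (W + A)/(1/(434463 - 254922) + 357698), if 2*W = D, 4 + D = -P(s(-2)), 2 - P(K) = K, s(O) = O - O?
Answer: -9825022143/64221456619 ≈ -0.15299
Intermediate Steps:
s(O) = 0
P(K) = 2 - K
A = -54720 (A = -160*342 = -54720)
D = -6 (D = -4 - (2 - 1*0) = -4 - (2 + 0) = -4 - 1*2 = -4 - 2 = -6)
W = -3 (W = (1/2)*(-6) = -3)
(W + A)/(1/(434463 - 254922) + 357698) = (-3 - 54720)/(1/(434463 - 254922) + 357698) = -54723/(1/179541 + 357698) = -54723/64221456619/179541 = -54723*179541/64221456619 = -9825022143/64221456619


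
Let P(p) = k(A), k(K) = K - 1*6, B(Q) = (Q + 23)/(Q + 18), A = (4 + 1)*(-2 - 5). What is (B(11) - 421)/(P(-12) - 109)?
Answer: 487/174 ≈ 2.7989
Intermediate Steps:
A = -35 (A = 5*(-7) = -35)
B(Q) = (23 + Q)/(18 + Q)
k(K) = -6 + K (k(K) = K - 6 = -6 + K)
P(p) = -41 (P(p) = -6 - 35 = -41)
(B(11) - 421)/(P(-12) - 109) = ((23 + 11)/(18 + 11) - 421)/(-41 - 109) = (34/29 - 421)/(-150) = ((1/29)*34 - 421)*(-1/150) = (34/29 - 421)*(-1/150) = -12175/29*(-1/150) = 487/174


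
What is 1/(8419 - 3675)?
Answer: 1/4744 ≈ 0.00021079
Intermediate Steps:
1/(8419 - 3675) = 1/4744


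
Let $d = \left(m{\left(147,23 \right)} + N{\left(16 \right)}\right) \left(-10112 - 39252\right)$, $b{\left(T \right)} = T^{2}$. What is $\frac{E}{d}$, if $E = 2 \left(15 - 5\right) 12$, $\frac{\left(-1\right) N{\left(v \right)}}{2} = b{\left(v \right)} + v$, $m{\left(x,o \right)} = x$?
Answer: $\frac{60}{4899377} \approx 1.2246 \cdot 10^{-5}$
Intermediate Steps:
$N{\left(v \right)} = - 2 v - 2 v^{2}$ ($N{\left(v \right)} = - 2 \left(v^{2} + v\right) = - 2 \left(v + v^{2}\right) = - 2 v - 2 v^{2}$)
$d = 19597508$ ($d = \left(147 + 2 \cdot 16 \left(-1 - 16\right)\right) \left(-10112 - 39252\right) = \left(147 + 2 \cdot 16 \left(-1 - 16\right)\right) \left(-49364\right) = \left(147 + 2 \cdot 16 \left(-17\right)\right) \left(-49364\right) = \left(147 - 544\right) \left(-49364\right) = \left(-397\right) \left(-49364\right) = 19597508$)
$E = 240$ ($E = 2 \left(15 - 5\right) 12 = 2 \cdot 10 \cdot 12 = 20 \cdot 12 = 240$)
$\frac{E}{d} = \frac{240}{19597508} = 240 \cdot \frac{1}{19597508} = \frac{60}{4899377}$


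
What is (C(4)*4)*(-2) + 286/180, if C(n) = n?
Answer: -2737/90 ≈ -30.411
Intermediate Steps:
(C(4)*4)*(-2) + 286/180 = (4*4)*(-2) + 286/180 = 16*(-2) + 286*(1/180) = -32 + 143/90 = -2737/90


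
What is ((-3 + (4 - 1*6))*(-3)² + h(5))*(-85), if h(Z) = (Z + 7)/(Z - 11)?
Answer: 3995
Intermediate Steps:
h(Z) = (7 + Z)/(-11 + Z)
((-3 + (4 - 1*6))*(-3)² + h(5))*(-85) = ((-3 + (4 - 1*6))*(-3)² + (7 + 5)/(-11 + 5))*(-85) = ((-3 + (4 - 6))*9 + 12/(-6))*(-85) = ((-3 - 2)*9 - ⅙*12)*(-85) = (-5*9 - 2)*(-85) = (-45 - 2)*(-85) = -47*(-85) = 3995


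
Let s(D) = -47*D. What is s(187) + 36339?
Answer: 27550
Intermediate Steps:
s(187) + 36339 = -47*187 + 36339 = -8789 + 36339 = 27550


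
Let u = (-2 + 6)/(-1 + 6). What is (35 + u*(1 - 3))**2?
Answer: 27889/25 ≈ 1115.6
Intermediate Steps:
u = 4/5 ≈ 0.80000
(35 + u*(1 - 3))**2 = (35 + 4*(1 - 3)/5)**2 = (35 + (4/5)*(-2))**2 = (35 - 8/5)**2 = (167/5)**2 = 27889/25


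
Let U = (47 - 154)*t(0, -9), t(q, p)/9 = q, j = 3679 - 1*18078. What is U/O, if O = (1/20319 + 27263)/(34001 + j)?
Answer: 0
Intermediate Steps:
j = -14399 (j = 3679 - 18078 = -14399)
t(q, p) = 9*q
U = 0 (U = (47 - 154)*(9*0) = -107*0 = 0)
O = 25179859/18104229 (O = (1/20319 + 27263)/(34001 - 14399) = (1/20319 + 27263)/19602 = (553956898/20319)*(1/19602) = 25179859/18104229 ≈ 1.3908)
U/O = 0/(25179859/18104229) = 0*(18104229/25179859) = 0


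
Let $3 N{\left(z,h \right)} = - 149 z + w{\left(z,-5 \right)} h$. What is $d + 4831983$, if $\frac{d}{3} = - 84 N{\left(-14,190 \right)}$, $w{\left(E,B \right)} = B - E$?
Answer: $4513119$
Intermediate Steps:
$N{\left(z,h \right)} = - \frac{149 z}{3} + \frac{h \left(-5 - z\right)}{3}$ ($N{\left(z,h \right)} = \frac{- 149 z + \left(-5 - z\right) h}{3} = \frac{- 149 z + h \left(-5 - z\right)}{3} = - \frac{149 z}{3} + \frac{h \left(-5 - z\right)}{3}$)
$d = -318864$ ($d = 3 \left(- 84 \left(\left(- \frac{149}{3}\right) \left(-14\right) - \frac{190 \left(5 - 14\right)}{3}\right)\right) = 3 \left(- 84 \left(\frac{2086}{3} - \frac{190}{3} \left(-9\right)\right)\right) = 3 \left(- 84 \left(\frac{2086}{3} + 570\right)\right) = 3 \left(\left(-84\right) \frac{3796}{3}\right) = 3 \left(-106288\right) = -318864$)
$d + 4831983 = -318864 + 4831983 = 4513119$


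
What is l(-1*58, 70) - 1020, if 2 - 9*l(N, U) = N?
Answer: -3040/3 ≈ -1013.3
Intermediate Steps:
l(N, U) = 2/9 - N/9
l(-1*58, 70) - 1020 = (2/9 - (-1)*58/9) - 1020 = (2/9 - 1/9*(-58)) - 1020 = (2/9 + 58/9) - 1020 = 20/3 - 1020 = -3040/3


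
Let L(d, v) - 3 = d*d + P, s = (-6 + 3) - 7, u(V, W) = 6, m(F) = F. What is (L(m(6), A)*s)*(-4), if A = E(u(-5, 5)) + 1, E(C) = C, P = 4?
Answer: 1720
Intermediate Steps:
s = -10 (s = -3 - 7 = -10)
A = 7 (A = 6 + 1 = 7)
L(d, v) = 7 + d² (L(d, v) = 3 + (d*d + 4) = 3 + (d² + 4) = 3 + (4 + d²) = 7 + d²)
(L(m(6), A)*s)*(-4) = ((7 + 6²)*(-10))*(-4) = ((7 + 36)*(-10))*(-4) = (43*(-10))*(-4) = -430*(-4) = 1720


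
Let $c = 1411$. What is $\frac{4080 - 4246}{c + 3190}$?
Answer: $- \frac{166}{4601} \approx -0.036079$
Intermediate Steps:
$\frac{4080 - 4246}{c + 3190} = \frac{4080 - 4246}{1411 + 3190} = - \frac{166}{4601}$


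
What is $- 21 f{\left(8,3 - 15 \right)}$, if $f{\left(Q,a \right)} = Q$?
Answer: $-168$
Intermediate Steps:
$- 21 f{\left(8,3 - 15 \right)} = \left(-21\right) 8 = -168$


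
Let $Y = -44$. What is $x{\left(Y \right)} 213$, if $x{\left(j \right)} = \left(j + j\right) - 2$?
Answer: $-19170$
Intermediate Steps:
$x{\left(j \right)} = -2 + 2 j$ ($x{\left(j \right)} = 2 j - 2 = -2 + 2 j$)
$x{\left(Y \right)} 213 = \left(-2 + 2 \left(-44\right)\right) 213 = \left(-2 - 88\right) 213 = \left(-90\right) 213 = -19170$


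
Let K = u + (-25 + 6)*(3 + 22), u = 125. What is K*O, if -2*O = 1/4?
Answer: 175/4 ≈ 43.750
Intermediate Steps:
O = -⅛ (O = -½/4 = -½*¼ = -⅛ ≈ -0.12500)
K = -350 (K = 125 + (-25 + 6)*(3 + 22) = 125 - 19*25 = 125 - 475 = -350)
K*O = -350*(-⅛) = 175/4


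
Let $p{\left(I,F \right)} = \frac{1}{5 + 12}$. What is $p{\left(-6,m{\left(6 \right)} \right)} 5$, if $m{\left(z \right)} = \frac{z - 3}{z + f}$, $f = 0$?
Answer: $\frac{5}{17} \approx 0.29412$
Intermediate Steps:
$m{\left(z \right)} = \frac{-3 + z}{z}$ ($m{\left(z \right)} = \frac{z - 3}{z + 0} = \frac{-3 + z}{z}$)
$p{\left(I,F \right)} = \frac{1}{17}$
$p{\left(-6,m{\left(6 \right)} \right)} 5 = \frac{1}{17} \cdot 5 = \frac{5}{17}$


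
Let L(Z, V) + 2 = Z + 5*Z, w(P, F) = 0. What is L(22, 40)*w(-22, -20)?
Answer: 0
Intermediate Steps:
L(Z, V) = -2 + 6*Z (L(Z, V) = -2 + (Z + 5*Z) = -2 + 6*Z)
L(22, 40)*w(-22, -20) = (-2 + 6*22)*0 = (-2 + 132)*0 = 130*0 = 0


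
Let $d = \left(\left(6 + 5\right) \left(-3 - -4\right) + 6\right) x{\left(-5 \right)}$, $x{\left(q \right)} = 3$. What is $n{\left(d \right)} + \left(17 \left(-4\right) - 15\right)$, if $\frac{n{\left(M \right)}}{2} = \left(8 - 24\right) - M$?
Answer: $-217$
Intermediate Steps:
$d = 51$ ($d = \left(\left(6 + 5\right) \left(-3 - -4\right) + 6\right) 3 = \left(11 \left(-3 + 4\right) + 6\right) 3 = \left(11 \cdot 1 + 6\right) 3 = \left(11 + 6\right) 3 = 17 \cdot 3 = 51$)
$n{\left(M \right)} = -32 - 2 M$ ($n{\left(M \right)} = 2 \left(\left(8 - 24\right) - M\right) = 2 \left(-16 - M\right) = -32 - 2 M$)
$n{\left(d \right)} + \left(17 \left(-4\right) - 15\right) = \left(-32 - 102\right) + \left(17 \left(-4\right) - 15\right) = \left(-32 - 102\right) - 83 = -134 - 83 = -217$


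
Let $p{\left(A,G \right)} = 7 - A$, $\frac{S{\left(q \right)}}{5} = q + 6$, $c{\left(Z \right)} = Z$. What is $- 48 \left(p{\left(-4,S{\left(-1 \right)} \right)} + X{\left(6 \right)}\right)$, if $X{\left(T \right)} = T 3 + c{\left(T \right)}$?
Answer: $-1680$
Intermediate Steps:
$S{\left(q \right)} = 30 + 5 q$ ($S{\left(q \right)} = 5 \left(q + 6\right) = 5 \left(6 + q\right) = 30 + 5 q$)
$X{\left(T \right)} = 4 T$ ($X{\left(T \right)} = T 3 + T = 3 T + T = 4 T$)
$- 48 \left(p{\left(-4,S{\left(-1 \right)} \right)} + X{\left(6 \right)}\right) = - 48 \left(\left(7 - -4\right) + 4 \cdot 6\right) = - 48 \left(\left(7 + 4\right) + 24\right) = - 48 \left(11 + 24\right) = \left(-48\right) 35 = -1680$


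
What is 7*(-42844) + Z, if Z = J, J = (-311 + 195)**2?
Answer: -286452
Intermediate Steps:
J = 13456 (J = (-116)**2 = 13456)
Z = 13456
7*(-42844) + Z = 7*(-42844) + 13456 = -299908 + 13456 = -286452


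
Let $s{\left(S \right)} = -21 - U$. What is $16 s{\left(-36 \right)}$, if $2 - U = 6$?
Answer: $-272$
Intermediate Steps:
$U = -4$ ($U = 2 - 6 = -4$)
$s{\left(S \right)} = -17$ ($s{\left(S \right)} = -21 - -4 = -21 + 4 = -17$)
$16 s{\left(-36 \right)} = 16 \left(-17\right) = -272$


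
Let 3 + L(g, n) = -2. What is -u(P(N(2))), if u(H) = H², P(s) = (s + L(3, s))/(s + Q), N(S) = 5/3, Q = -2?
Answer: -100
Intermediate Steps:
L(g, n) = -5 (L(g, n) = -3 - 2 = -5)
N(S) = 5/3 (N(S) = (⅓)*5 = 5/3)
P(s) = (-5 + s)/(-2 + s) (P(s) = (s - 5)/(s - 2) = (-5 + s)/(-2 + s))
-u(P(N(2))) = -((-5 + 5/3)/(-2 + 5/3))² = -(-10/3/(-⅓))² = -(-3*(-10/3))² = -1*10² = -1*100 = -100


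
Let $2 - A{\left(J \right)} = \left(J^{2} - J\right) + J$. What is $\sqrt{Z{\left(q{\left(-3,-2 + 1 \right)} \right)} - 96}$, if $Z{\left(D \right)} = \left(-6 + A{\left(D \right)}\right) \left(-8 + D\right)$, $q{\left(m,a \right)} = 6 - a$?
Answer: $i \sqrt{43} \approx 6.5574 i$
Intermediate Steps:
$A{\left(J \right)} = 2 - J^{2}$ ($A{\left(J \right)} = 2 - \left(\left(J^{2} - J\right) + J\right) = 2 - J^{2}$)
$Z{\left(D \right)} = \left(-8 + D\right) \left(-4 - D^{2}\right)$ ($Z{\left(D \right)} = \left(-6 - \left(-2 + D^{2}\right)\right) \left(-8 + D\right) = \left(-4 - D^{2}\right) \left(-8 + D\right) = \left(-8 + D\right) \left(-4 - D^{2}\right)$)
$\sqrt{Z{\left(q{\left(-3,-2 + 1 \right)} \right)} - 96} = \sqrt{\left(32 - \left(6 - \left(-2 + 1\right)\right)^{3} - 4 \left(6 - \left(-2 + 1\right)\right) + 8 \left(6 - \left(-2 + 1\right)\right)^{2}\right) - 96} = \sqrt{\left(32 - \left(6 - -1\right)^{3} - 4 \left(6 - -1\right) + 8 \left(6 - -1\right)^{2}\right) - 96} = \sqrt{\left(32 - \left(6 + 1\right)^{3} - 4 \left(6 + 1\right) + 8 \left(6 + 1\right)^{2}\right) - 96} = \sqrt{\left(32 - 7^{3} - 28 + 8 \cdot 7^{2}\right) - 96} = \sqrt{\left(32 - 343 - 28 + 8 \cdot 49\right) - 96} = \sqrt{\left(32 - 343 - 28 + 392\right) - 96} = \sqrt{53 - 96} = \sqrt{-43} = i \sqrt{43}$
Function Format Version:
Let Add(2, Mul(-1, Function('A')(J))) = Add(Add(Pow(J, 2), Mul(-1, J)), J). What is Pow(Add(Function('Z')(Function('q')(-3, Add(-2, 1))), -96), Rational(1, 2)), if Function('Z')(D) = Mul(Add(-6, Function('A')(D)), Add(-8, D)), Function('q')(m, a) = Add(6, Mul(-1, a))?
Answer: Mul(I, Pow(43, Rational(1, 2))) ≈ Mul(6.5574, I)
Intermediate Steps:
Function('A')(J) = Add(2, Mul(-1, Pow(J, 2))) (Function('A')(J) = Add(2, Mul(-1, Add(Add(Pow(J, 2), Mul(-1, J)), J))) = Add(2, Mul(-1, Pow(J, 2))))
Function('Z')(D) = Mul(Add(-8, D), Add(-4, Mul(-1, Pow(D, 2)))) (Function('Z')(D) = Mul(Add(-6, Add(2, Mul(-1, Pow(D, 2)))), Add(-8, D)) = Mul(Add(-4, Mul(-1, Pow(D, 2))), Add(-8, D)) = Mul(Add(-8, D), Add(-4, Mul(-1, Pow(D, 2)))))
Pow(Add(Function('Z')(Function('q')(-3, Add(-2, 1))), -96), Rational(1, 2)) = Pow(Add(Add(32, Mul(-1, Pow(Add(6, Mul(-1, Add(-2, 1))), 3)), Mul(-4, Add(6, Mul(-1, Add(-2, 1)))), Mul(8, Pow(Add(6, Mul(-1, Add(-2, 1))), 2))), -96), Rational(1, 2)) = Pow(Add(Add(32, Mul(-1, Pow(Add(6, Mul(-1, -1)), 3)), Mul(-4, Add(6, Mul(-1, -1))), Mul(8, Pow(Add(6, Mul(-1, -1)), 2))), -96), Rational(1, 2)) = Pow(Add(Add(32, Mul(-1, Pow(Add(6, 1), 3)), Mul(-4, Add(6, 1)), Mul(8, Pow(Add(6, 1), 2))), -96), Rational(1, 2)) = Pow(Add(Add(32, Mul(-1, Pow(7, 3)), Mul(-4, 7), Mul(8, Pow(7, 2))), -96), Rational(1, 2)) = Pow(Add(Add(32, Mul(-1, 343), -28, Mul(8, 49)), -96), Rational(1, 2)) = Pow(Add(Add(32, -343, -28, 392), -96), Rational(1, 2)) = Pow(Add(53, -96), Rational(1, 2)) = Pow(-43, Rational(1, 2)) = Mul(I, Pow(43, Rational(1, 2)))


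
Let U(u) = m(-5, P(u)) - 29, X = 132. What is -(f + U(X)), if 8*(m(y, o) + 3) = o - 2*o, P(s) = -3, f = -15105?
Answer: 121093/8 ≈ 15137.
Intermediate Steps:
m(y, o) = -3 - o/8 (m(y, o) = -3 + (o - 2*o)/8 = -3 + (-o)/8 = -3 - o/8)
U(u) = -253/8 (U(u) = (-3 - ⅛*(-3)) - 29 = (-3 + 3/8) - 29 = -21/8 - 29 = -253/8)
-(f + U(X)) = -(-15105 - 253/8) = -1*(-121093/8) = 121093/8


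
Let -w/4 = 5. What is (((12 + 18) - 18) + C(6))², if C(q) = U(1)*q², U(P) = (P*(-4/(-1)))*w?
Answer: 8225424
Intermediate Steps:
w = -20 (w = -4*5 = -20)
U(P) = -80*P (U(P) = (P*(-4/(-1)))*(-20) = (P*(-4*(-1)))*(-20) = (P*4)*(-20) = (4*P)*(-20) = -80*P)
C(q) = -80*q² (C(q) = (-80*1)*q² = -80*q²)
(((12 + 18) - 18) + C(6))² = (((12 + 18) - 18) - 80*6²)² = ((30 - 18) - 80*36)² = (12 - 2880)² = (-2868)² = 8225424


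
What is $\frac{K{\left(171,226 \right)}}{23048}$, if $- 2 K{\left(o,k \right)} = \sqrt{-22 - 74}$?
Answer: $- \frac{i \sqrt{6}}{11524} \approx - 0.00021256 i$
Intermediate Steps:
$K{\left(o,k \right)} = - 2 i \sqrt{6}$ ($K{\left(o,k \right)} = - \frac{\sqrt{-22 - 74}}{2} = - \frac{\sqrt{-96}}{2} = - \frac{4 i \sqrt{6}}{2} = - 2 i \sqrt{6}$)
$\frac{K{\left(171,226 \right)}}{23048} = \frac{\left(-2\right) i \sqrt{6}}{23048} = - 2 i \sqrt{6} \cdot \frac{1}{23048} = - \frac{i \sqrt{6}}{11524}$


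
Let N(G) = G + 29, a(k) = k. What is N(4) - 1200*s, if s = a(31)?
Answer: -37167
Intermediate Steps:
s = 31
N(G) = 29 + G
N(4) - 1200*s = (29 + 4) - 1200*31 = 33 - 37200 = -37167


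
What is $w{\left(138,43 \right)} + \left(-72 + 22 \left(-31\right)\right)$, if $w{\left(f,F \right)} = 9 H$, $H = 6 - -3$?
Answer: $-673$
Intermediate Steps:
$H = 9$ ($H = 6 + 3 = 9$)
$w{\left(f,F \right)} = 81$ ($w{\left(f,F \right)} = 9 \cdot 9 = 81$)
$w{\left(138,43 \right)} + \left(-72 + 22 \left(-31\right)\right) = 81 + \left(-72 + 22 \left(-31\right)\right) = 81 - 754 = -673$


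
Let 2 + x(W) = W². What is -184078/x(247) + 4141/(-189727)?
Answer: -35177196693/11574675089 ≈ -3.0392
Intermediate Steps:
x(W) = -2 + W²
-184078/x(247) + 4141/(-189727) = -184078/(-2 + 247²) + 4141/(-189727) = -184078/(-2 + 61009) + 4141*(-1/189727) = -184078/61007 - 4141/189727 = -35177196693/11574675089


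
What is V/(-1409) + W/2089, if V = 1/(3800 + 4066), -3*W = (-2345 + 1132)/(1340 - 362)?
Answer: 124423937/628984189893 ≈ 0.00019782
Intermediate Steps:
W = 1213/2934 (W = -(-2345 + 1132)/(3*(1340 - 362)) = -(-1213)/(3*978) = -⅓*(-1213/978) = 1213/2934 ≈ 0.41343)
V = 1/7866 ≈ 0.00012713
V/(-1409) + W/2089 = (1/7866)/(-1409) + (1213/2934)/2089 = (1/7866)*(-1/1409) + (1213/2934)*(1/2089) = -1/11083194 + 1213/6129126 = 124423937/628984189893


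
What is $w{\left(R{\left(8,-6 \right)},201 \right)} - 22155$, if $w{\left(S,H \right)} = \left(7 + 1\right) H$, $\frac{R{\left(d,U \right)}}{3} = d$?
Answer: $-20547$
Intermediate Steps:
$R{\left(d,U \right)} = 3 d$
$w{\left(S,H \right)} = 8 H$
$w{\left(R{\left(8,-6 \right)},201 \right)} - 22155 = 8 \cdot 201 - 22155 = 1608 - 22155 = -20547$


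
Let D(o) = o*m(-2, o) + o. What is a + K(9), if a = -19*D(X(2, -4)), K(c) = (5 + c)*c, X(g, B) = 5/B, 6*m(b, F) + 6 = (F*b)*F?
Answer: 21817/192 ≈ 113.63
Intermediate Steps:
m(b, F) = -1 + b*F²/6 (m(b, F) = -1 + ((F*b)*F)/6 = -1 + (b*F²)/6 = -1 + b*F²/6)
D(o) = o + o*(-1 - o²/3) (D(o) = o*(-1 + (⅙)*(-2)*o²) + o = o*(-1 - o²/3) + o = o + o*(-1 - o²/3))
K(c) = c*(5 + c)
a = -2375/192 (a = -(-19)*(5/(-4))³/3 = -(-19)*(5*(-¼))³/3 = -(-19)*(-5/4)³/3 = -(-19)*(-125)/(3*64) = -19*125/192 = -2375/192 ≈ -12.370)
a + K(9) = -2375/192 + 9*(5 + 9) = -2375/192 + 9*14 = -2375/192 + 126 = 21817/192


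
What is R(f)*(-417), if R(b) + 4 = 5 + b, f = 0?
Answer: -417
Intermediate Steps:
R(b) = 1 + b (R(b) = -4 + (5 + b) = 1 + b)
R(f)*(-417) = (1 + 0)*(-417) = 1*(-417) = -417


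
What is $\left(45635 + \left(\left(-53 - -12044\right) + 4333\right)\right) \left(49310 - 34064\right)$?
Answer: $944626914$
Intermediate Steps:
$\left(45635 + \left(\left(-53 - -12044\right) + 4333\right)\right) \left(49310 - 34064\right) = \left(45635 + \left(\left(-53 + 12044\right) + 4333\right)\right) 15246 = \left(45635 + \left(11991 + 4333\right)\right) 15246 = \left(45635 + 16324\right) 15246 = 61959 \cdot 15246 = 944626914$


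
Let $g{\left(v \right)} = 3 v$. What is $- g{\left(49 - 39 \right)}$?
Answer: $-30$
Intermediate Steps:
$- g{\left(49 - 39 \right)} = - 3 \left(49 - 39\right) = - 3 \cdot 10 = \left(-1\right) 30 = -30$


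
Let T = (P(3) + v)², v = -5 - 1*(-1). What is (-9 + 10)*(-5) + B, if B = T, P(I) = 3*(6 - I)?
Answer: 20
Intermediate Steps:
P(I) = 18 - 3*I
v = -4 (v = -5 + 1 = -4)
T = 25 (T = ((18 - 3*3) - 4)² = ((18 - 9) - 4)² = (9 - 4)² = 5² = 25)
B = 25
(-9 + 10)*(-5) + B = (-9 + 10)*(-5) + 25 = 1*(-5) + 25 = -5 + 25 = 20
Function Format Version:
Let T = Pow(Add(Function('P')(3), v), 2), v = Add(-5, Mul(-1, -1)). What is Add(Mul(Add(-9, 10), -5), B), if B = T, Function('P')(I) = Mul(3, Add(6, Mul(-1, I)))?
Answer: 20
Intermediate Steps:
Function('P')(I) = Add(18, Mul(-3, I))
v = -4 (v = Add(-5, 1) = -4)
T = 25 (T = Pow(Add(Add(18, Mul(-3, 3)), -4), 2) = Pow(Add(Add(18, -9), -4), 2) = Pow(Add(9, -4), 2) = Pow(5, 2) = 25)
B = 25
Add(Mul(Add(-9, 10), -5), B) = Add(Mul(Add(-9, 10), -5), 25) = Add(Mul(1, -5), 25) = Add(-5, 25) = 20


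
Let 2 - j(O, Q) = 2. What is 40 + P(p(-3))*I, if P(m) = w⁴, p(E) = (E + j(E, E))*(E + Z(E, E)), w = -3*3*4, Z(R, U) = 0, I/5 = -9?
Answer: -75582680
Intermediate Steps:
I = -45 (I = 5*(-9) = -45)
j(O, Q) = 0 (j(O, Q) = 2 - 1*2 = 2 - 2 = 0)
w = -36 (w = -9*4 = -36)
p(E) = E² (p(E) = (E + 0)*(E + 0) = E*E = E²)
P(m) = 1679616 (P(m) = (-36)⁴ = 1679616)
40 + P(p(-3))*I = 40 + 1679616*(-45) = 40 - 75582720 = -75582680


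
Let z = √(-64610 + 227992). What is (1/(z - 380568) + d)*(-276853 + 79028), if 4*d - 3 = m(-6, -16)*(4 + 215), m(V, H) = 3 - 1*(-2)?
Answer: -7864797859878489825/144831839242 + 197825*√163382/144831839242 ≈ -5.4303e+7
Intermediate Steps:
z = √163382 ≈ 404.21
m(V, H) = 5 (m(V, H) = 3 + 2 = 5)
d = 549/2 (d = ¾ + (5*(4 + 215))/4 = ¾ + (5*219)/4 = ¾ + (¼)*1095 = ¾ + 1095/4 = 549/2 ≈ 274.50)
(1/(z - 380568) + d)*(-276853 + 79028) = (1/(√163382 - 380568) + 549/2)*(-276853 + 79028) = (1/(-380568 + √163382) + 549/2)*(-197825) = (549/2 + 1/(-380568 + √163382))*(-197825) = -108605925/2 - 197825/(-380568 + √163382)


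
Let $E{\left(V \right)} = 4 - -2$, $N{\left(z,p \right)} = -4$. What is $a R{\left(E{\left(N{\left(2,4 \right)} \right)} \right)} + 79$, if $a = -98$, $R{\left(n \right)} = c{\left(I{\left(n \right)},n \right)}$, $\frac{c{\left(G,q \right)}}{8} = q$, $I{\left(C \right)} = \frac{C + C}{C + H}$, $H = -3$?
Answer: $-4625$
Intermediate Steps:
$E{\left(V \right)} = 6$ ($E{\left(V \right)} = 4 + 2 = 6$)
$I{\left(C \right)} = \frac{2 C}{-3 + C}$ ($I{\left(C \right)} = \frac{C + C}{C - 3} = \frac{2 C}{-3 + C}$)
$c{\left(G,q \right)} = 8 q$
$R{\left(n \right)} = 8 n$
$a R{\left(E{\left(N{\left(2,4 \right)} \right)} \right)} + 79 = - 98 \cdot 8 \cdot 6 + 79 = \left(-98\right) 48 + 79 = -4704 + 79 = -4625$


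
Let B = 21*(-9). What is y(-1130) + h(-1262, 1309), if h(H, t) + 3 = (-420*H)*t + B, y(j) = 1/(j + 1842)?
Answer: 494001383617/712 ≈ 6.9382e+8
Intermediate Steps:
y(j) = 1/(1842 + j)
B = -189
h(H, t) = -192 - 420*H*t (h(H, t) = -3 + ((-420*H)*t - 189) = -3 + (-420*H*t - 189) = -3 + (-189 - 420*H*t) = -192 - 420*H*t)
y(-1130) + h(-1262, 1309) = 1/(1842 - 1130) + (-192 - 420*(-1262)*1309) = 1/712 + (-192 + 693822360) = 1/712 + 693822168 = 494001383617/712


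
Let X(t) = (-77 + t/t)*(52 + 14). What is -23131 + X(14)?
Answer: -28147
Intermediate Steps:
X(t) = -5016 (X(t) = (-77 + 1)*66 = -76*66 = -5016)
-23131 + X(14) = -23131 - 5016 = -28147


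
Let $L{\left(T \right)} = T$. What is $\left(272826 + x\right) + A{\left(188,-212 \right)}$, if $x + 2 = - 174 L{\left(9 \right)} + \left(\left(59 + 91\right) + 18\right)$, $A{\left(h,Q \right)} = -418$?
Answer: $271008$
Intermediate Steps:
$x = -1400$ ($x = -2 + \left(\left(-174\right) 9 + \left(\left(59 + 91\right) + 18\right)\right) = -2 + \left(-1566 + \left(150 + 18\right)\right) = -2 + \left(-1566 + 168\right) = -2 - 1398 = -1400$)
$\left(272826 + x\right) + A{\left(188,-212 \right)} = \left(272826 - 1400\right) - 418 = 271426 - 418 = 271008$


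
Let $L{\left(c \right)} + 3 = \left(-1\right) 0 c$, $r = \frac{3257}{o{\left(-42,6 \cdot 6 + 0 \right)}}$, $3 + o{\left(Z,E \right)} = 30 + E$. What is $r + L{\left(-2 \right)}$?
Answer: $\frac{3068}{63} \approx 48.698$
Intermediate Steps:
$o{\left(Z,E \right)} = 27 + E$ ($o{\left(Z,E \right)} = -3 + \left(30 + E\right) = 27 + E$)
$r = \frac{3257}{63}$ ($r = \frac{3257}{27 + \left(6 \cdot 6 + 0\right)} = \frac{3257}{27 + \left(36 + 0\right)} = \frac{3257}{27 + 36} = \frac{3257}{63} \approx 51.698$)
$L{\left(c \right)} = -3$ ($L{\left(c \right)} = -3 + \left(-1\right) 0 c = -3 + 0 c = -3 + 0 = -3$)
$r + L{\left(-2 \right)} = \frac{3257}{63} - 3 = \frac{3068}{63}$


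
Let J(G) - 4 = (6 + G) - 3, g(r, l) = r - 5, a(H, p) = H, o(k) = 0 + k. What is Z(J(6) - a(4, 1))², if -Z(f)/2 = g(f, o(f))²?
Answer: 1024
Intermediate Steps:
o(k) = k
g(r, l) = -5 + r
J(G) = 7 + G (J(G) = 4 + ((6 + G) - 3) = 4 + (3 + G) = 7 + G)
Z(f) = -2*(-5 + f)²
Z(J(6) - a(4, 1))² = (-2*(-5 + ((7 + 6) - 1*4))²)² = (-2*(-5 + (13 - 4))²)² = (-2*(-5 + 9)²)² = (-2*4²)² = (-2*16)² = (-32)² = 1024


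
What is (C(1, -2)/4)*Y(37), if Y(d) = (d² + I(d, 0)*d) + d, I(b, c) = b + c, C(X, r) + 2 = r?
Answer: -2775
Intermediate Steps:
C(X, r) = -2 + r
Y(d) = d + 2*d² (Y(d) = (d² + (d + 0)*d) + d = (d² + d*d) + d = (d² + d²) + d = 2*d² + d = d + 2*d²)
(C(1, -2)/4)*Y(37) = ((-2 - 2)/4)*(37*(1 + 2*37)) = (-4*¼)*(37*(1 + 74)) = -37*75 = -1*2775 = -2775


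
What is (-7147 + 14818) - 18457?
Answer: -10786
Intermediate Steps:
(-7147 + 14818) - 18457 = 7671 - 18457 = -10786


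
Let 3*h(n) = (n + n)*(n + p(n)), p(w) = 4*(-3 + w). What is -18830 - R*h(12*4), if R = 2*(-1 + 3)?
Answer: -48014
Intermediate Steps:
p(w) = -12 + 4*w
R = 4 (R = 2*2 = 4)
h(n) = 2*n*(-12 + 5*n)/3 (h(n) = ((n + n)*(n + (-12 + 4*n)))/3 = ((2*n)*(-12 + 5*n))/3 = (2*n*(-12 + 5*n))/3 = 2*n*(-12 + 5*n)/3)
-18830 - R*h(12*4) = -18830 - 4*2*(12*4)*(-12 + 5*(12*4))/3 = -18830 - 4*(⅔)*48*(-12 + 5*48) = -18830 - 4*(⅔)*48*(-12 + 240) = -18830 - 4*(⅔)*48*228 = -18830 - 4*7296 = -18830 - 1*29184 = -18830 - 29184 = -48014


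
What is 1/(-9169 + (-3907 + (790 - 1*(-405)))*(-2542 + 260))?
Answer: 1/6179615 ≈ 1.6182e-7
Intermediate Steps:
1/(-9169 + (-3907 + (790 - 1*(-405)))*(-2542 + 260)) = 1/(-9169 + (-3907 + (790 + 405))*(-2282)) = 1/(-9169 + (-3907 + 1195)*(-2282)) = 1/(-9169 - 2712*(-2282)) = 1/(-9169 + 6188784) = 1/6179615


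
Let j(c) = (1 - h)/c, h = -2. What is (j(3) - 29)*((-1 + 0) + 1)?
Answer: 0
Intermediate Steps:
j(c) = 3/c (j(c) = (1 - 1*(-2))/c = (1 + 2)/c = 3/c)
(j(3) - 29)*((-1 + 0) + 1) = (3/3 - 29)*((-1 + 0) + 1) = (3*(⅓) - 29)*(-1 + 1) = (1 - 29)*0 = -28*0 = 0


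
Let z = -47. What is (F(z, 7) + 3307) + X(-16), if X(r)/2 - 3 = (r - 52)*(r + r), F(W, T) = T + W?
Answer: 7625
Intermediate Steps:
X(r) = 6 + 4*r*(-52 + r) (X(r) = 6 + 2*((r - 52)*(r + r)) = 6 + 2*((-52 + r)*(2*r)) = 6 + 2*(2*r*(-52 + r)) = 6 + 4*r*(-52 + r))
(F(z, 7) + 3307) + X(-16) = ((7 - 47) + 3307) + (6 - 208*(-16) + 4*(-16)²) = (-40 + 3307) + (6 + 3328 + 4*256) = 3267 + (6 + 3328 + 1024) = 3267 + 4358 = 7625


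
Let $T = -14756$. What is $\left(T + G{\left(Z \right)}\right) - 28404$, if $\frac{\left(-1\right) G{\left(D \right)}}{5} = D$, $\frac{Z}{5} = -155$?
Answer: $-39285$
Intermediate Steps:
$Z = -775$ ($Z = 5 \left(-155\right) = -775$)
$G{\left(D \right)} = - 5 D$
$\left(T + G{\left(Z \right)}\right) - 28404 = \left(-14756 - -3875\right) - 28404 = \left(-14756 + 3875\right) - 28404 = -10881 - 28404 = -39285$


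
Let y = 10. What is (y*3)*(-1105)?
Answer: -33150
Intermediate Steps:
(y*3)*(-1105) = (10*3)*(-1105) = 30*(-1105) = -33150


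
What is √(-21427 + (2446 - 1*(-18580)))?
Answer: I*√401 ≈ 20.025*I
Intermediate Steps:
√(-21427 + (2446 - 1*(-18580))) = √(-21427 + (2446 + 18580)) = √(-21427 + 21026) = √(-401) = I*√401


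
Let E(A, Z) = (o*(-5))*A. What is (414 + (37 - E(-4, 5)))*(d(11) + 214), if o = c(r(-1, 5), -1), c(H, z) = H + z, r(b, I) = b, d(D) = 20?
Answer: 114894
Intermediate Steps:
o = -2 (o = -1 - 1 = -2)
E(A, Z) = 10*A (E(A, Z) = (-2*(-5))*A = 10*A)
(414 + (37 - E(-4, 5)))*(d(11) + 214) = (414 + (37 - 10*(-4)))*(20 + 214) = (414 + (37 - 1*(-40)))*234 = (414 + (37 + 40))*234 = (414 + 77)*234 = 491*234 = 114894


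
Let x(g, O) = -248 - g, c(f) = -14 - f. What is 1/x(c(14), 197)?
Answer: -1/220 ≈ -0.0045455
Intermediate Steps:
1/x(c(14), 197) = 1/(-248 - (-14 - 1*14)) = 1/(-248 - (-14 - 14)) = 1/(-248 - 1*(-28)) = 1/(-248 + 28) = 1/(-220) = -1/220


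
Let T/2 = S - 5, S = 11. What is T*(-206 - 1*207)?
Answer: -4956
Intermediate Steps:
T = 12 (T = 2*(11 - 5) = 2*6 = 12)
T*(-206 - 1*207) = 12*(-206 - 1*207) = 12*(-206 - 207) = 12*(-413) = -4956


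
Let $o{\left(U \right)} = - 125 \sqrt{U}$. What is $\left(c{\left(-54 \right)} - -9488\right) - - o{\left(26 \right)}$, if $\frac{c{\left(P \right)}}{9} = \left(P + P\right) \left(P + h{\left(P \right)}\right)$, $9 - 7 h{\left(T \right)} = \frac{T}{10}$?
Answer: $\frac{2099176}{35} - 125 \sqrt{26} \approx 59339.0$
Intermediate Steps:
$h{\left(T \right)} = \frac{9}{7} - \frac{T}{70}$ ($h{\left(T \right)} = \frac{9}{7} - \frac{T \frac{1}{10}}{7} = \frac{9}{7} - \frac{\frac{1}{10} T}{7} = \frac{9}{7} - \frac{T}{70}$)
$c{\left(P \right)} = 18 P \left(\frac{9}{7} + \frac{69 P}{70}\right)$ ($c{\left(P \right)} = 9 \left(P + P\right) \left(P - \left(- \frac{9}{7} + \frac{P}{70}\right)\right) = 9 \cdot 2 P \left(\frac{9}{7} + \frac{69 P}{70}\right) = 18 P \left(\frac{9}{7} + \frac{69 P}{70}\right)$)
$\left(c{\left(-54 \right)} - -9488\right) - - o{\left(26 \right)} = \left(\frac{27}{35} \left(-54\right) \left(30 + 23 \left(-54\right)\right) - -9488\right) - - \left(-125\right) \sqrt{26} = \left(\frac{27}{35} \left(-54\right) \left(30 - 1242\right) + 9488\right) - 125 \sqrt{26} = \left(\frac{27}{35} \left(-54\right) \left(-1212\right) + 9488\right) - 125 \sqrt{26} = \left(\frac{1767096}{35} + 9488\right) - 125 \sqrt{26} = \frac{2099176}{35} - 125 \sqrt{26}$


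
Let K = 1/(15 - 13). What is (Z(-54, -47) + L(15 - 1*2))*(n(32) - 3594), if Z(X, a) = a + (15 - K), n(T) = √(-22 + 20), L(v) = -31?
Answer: 228219 - 127*I*√2/2 ≈ 2.2822e+5 - 89.803*I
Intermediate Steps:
K = ½ (K = 1/2 = ½ ≈ 0.50000)
n(T) = I*√2 (n(T) = √(-2) = I*√2)
Z(X, a) = 29/2 + a (Z(X, a) = a + (15 - 1*½) = a + (15 - ½) = a + 29/2 = 29/2 + a)
(Z(-54, -47) + L(15 - 1*2))*(n(32) - 3594) = ((29/2 - 47) - 31)*(I*√2 - 3594) = (-65/2 - 31)*(-3594 + I*√2) = -127*(-3594 + I*√2)/2 = 228219 - 127*I*√2/2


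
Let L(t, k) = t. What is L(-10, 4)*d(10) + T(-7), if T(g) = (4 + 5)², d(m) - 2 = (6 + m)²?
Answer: -2499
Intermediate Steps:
d(m) = 2 + (6 + m)²
T(g) = 81 (T(g) = 9² = 81)
L(-10, 4)*d(10) + T(-7) = -10*(2 + (6 + 10)²) + 81 = -10*(2 + 16²) + 81 = -10*(2 + 256) + 81 = -10*258 + 81 = -2580 + 81 = -2499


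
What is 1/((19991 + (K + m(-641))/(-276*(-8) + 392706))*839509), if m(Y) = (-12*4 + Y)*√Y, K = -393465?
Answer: 1558791174738213/26159303015715155532783889 + 136047873*I*√641/26159303015715155532783889 ≈ 5.9588e-11 + 1.3167e-16*I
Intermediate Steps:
m(Y) = √Y*(-48 + Y) (m(Y) = (-48 + Y)*√Y = √Y*(-48 + Y))
1/((19991 + (K + m(-641))/(-276*(-8) + 392706))*839509) = 1/((19991 + (-393465 + √(-641)*(-48 - 641))/(-276*(-8) + 392706))*839509) = (1/839509)/(19991 + (-393465 + (I*√641)*(-689))/(2208 + 392706)) = (1/839509)/(19991 + (-393465 - 689*I*√641)/394914) = (1/839509)/(19991 + (-393465 - 689*I*√641)*(1/394914)) = (1/839509)/(19991 + (-131155/131638 - 53*I*√641/30378)) = (1/839509)/(2631444103/131638 - 53*I*√641/30378) = 1/(839509*(2631444103/131638 - 53*I*√641/30378))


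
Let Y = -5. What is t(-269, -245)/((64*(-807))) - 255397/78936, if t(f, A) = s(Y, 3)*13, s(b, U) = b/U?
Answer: -1648629247/509610816 ≈ -3.2351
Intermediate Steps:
t(f, A) = -65/3 (t(f, A) = -5/3*13 = -65/3)
t(-269, -245)/((64*(-807))) - 255397/78936 = -65/(3*(64*(-807))) - 255397/78936 = -65/3/(-51648) - 255397*1/78936 = -65/3*(-1/51648) - 255397/78936 = 65/154944 - 255397/78936 = -1648629247/509610816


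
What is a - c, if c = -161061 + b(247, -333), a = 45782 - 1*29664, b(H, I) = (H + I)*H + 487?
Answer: 197934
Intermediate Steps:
b(H, I) = 487 + H*(H + I) (b(H, I) = H*(H + I) + 487 = 487 + H*(H + I))
a = 16118 (a = 45782 - 29664 = 16118)
c = -181816 (c = -161061 + (487 + 247**2 + 247*(-333)) = -161061 + (487 + 61009 - 82251) = -161061 - 20755 = -181816)
a - c = 16118 - 1*(-181816) = 16118 + 181816 = 197934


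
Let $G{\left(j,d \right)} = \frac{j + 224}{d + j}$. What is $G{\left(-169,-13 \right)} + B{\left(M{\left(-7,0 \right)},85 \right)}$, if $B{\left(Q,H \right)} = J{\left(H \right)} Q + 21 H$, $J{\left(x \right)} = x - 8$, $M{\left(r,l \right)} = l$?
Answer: $\frac{324815}{182} \approx 1784.7$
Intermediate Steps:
$J{\left(x \right)} = -8 + x$ ($J{\left(x \right)} = x - 8 = -8 + x$)
$G{\left(j,d \right)} = \frac{224 + j}{d + j}$
$B{\left(Q,H \right)} = 21 H + Q \left(-8 + H\right)$ ($B{\left(Q,H \right)} = \left(-8 + H\right) Q + 21 H = Q \left(-8 + H\right) + 21 H = 21 H + Q \left(-8 + H\right)$)
$G{\left(-169,-13 \right)} + B{\left(M{\left(-7,0 \right)},85 \right)} = \frac{224 - 169}{-13 - 169} + \left(21 \cdot 85 + 0 \left(-8 + 85\right)\right) = \frac{1}{-182} \cdot 55 + \left(1785 + 0 \cdot 77\right) = \left(- \frac{1}{182}\right) 55 + \left(1785 + 0\right) = - \frac{55}{182} + 1785 = \frac{324815}{182}$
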